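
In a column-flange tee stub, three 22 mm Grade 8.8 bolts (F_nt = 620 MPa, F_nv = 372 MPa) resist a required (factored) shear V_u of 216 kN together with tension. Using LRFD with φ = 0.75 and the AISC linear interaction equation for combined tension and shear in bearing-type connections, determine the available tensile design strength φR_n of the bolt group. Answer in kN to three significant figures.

329 kN

A_b = π·22²/4 = 380.1 mm²; f_rv = 216 × 1000 / (3 × 380.1) = 189.4 MPa.
F'_nt = 1.3 F_nt − (F_nt / φF_nv) f_rv = 1.3·620 − (620/(0.75·372))·189.4 = 385.1 MPa, capped at F_nt → F'_nt = 385.1 MPa.
R_n = F'_nt · A_b · n = 385.1 × 380.1 × 3 / 1000 = 439.2 kN.
Design strength φR_n = 0.75 × 439.2 = 329 kN.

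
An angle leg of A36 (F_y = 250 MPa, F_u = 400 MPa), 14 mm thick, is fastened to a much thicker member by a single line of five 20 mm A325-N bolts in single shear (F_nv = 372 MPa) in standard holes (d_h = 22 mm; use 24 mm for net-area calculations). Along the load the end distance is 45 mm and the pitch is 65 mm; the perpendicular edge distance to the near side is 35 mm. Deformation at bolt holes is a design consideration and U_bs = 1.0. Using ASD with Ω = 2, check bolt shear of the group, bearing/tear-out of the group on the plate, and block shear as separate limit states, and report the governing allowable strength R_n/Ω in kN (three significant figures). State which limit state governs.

Bolt shear: A_b = π·20²/4 = 314.2 mm²; R_n = 372 × 314.2 × 5 × 1 / 1000 = 584.3 kN → 584.3 / 2 = 292 kN.
Bearing: edge l_c = 34, r_n = 228.5 kN; interior l_c = 43, r_n = 268.8 kN; R_n = 228.5 + 4·268.8 = 1304 kN → 652 kN.
Block shear: A_gv = 4270, A_nv = 2758, A_nt = 322 mm²; R_n = min(0.6F_uA_nv, 0.6F_yA_gv) + U_bs·F_u·A_nt = 769.3 kN → 385 kN.
Bolt shear governs: 292 kN.

292 kN (bolt shear governs)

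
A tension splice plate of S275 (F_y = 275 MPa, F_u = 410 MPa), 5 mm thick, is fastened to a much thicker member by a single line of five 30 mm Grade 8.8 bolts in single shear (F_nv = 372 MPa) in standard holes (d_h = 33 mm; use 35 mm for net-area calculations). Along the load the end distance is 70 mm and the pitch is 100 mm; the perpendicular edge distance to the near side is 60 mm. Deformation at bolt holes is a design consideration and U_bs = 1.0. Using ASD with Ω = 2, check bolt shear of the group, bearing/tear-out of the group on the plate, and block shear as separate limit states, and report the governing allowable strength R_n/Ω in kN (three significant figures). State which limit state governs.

236 kN (block shear governs)

Bolt shear: A_b = π·30²/4 = 706.9 mm²; R_n = 372 × 706.9 × 5 × 1 / 1000 = 1315 kN → 1315 / 2 = 657 kN.
Bearing: edge l_c = 53.5, r_n = 131.6 kN; interior l_c = 67, r_n = 147.6 kN; R_n = 131.6 + 4·147.6 = 722 kN → 361 kN.
Block shear: A_gv = 2350, A_nv = 1562, A_nt = 212.5 mm²; R_n = min(0.6F_uA_nv, 0.6F_yA_gv) + U_bs·F_u·A_nt = 471.5 kN → 236 kN.
Block shear governs: 236 kN.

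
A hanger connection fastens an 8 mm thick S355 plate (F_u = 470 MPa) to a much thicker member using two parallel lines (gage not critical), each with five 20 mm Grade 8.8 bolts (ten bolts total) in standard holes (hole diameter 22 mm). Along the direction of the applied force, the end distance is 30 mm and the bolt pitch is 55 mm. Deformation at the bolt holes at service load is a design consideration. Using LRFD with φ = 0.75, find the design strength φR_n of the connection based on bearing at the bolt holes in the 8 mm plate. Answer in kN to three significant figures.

1020 kN

Per bolt r_n = 1.2 l_c t F_u ≤ 2.4 d t F_u; upper limit = 2.4 × 20 × 8 × 470 / 1000 = 180.5 kN.
Edge bolt: l_c = 30 − 22/2 = 19 mm → 1.2 × 19 × 8 × 470 / 1000 = 85.73 → r_n = 85.73 kN.
Interior bolts: l_c = 55 − 22 = 33 mm → 1.2 × 33 × 8 × 470 / 1000 = 148.9 → r_n = 148.9 kN.
R_n = 2 × 85.73 + 8 × 148.9 = 1363 kN.
Design strength φR_n = 0.75 × 1363 = 1020 kN.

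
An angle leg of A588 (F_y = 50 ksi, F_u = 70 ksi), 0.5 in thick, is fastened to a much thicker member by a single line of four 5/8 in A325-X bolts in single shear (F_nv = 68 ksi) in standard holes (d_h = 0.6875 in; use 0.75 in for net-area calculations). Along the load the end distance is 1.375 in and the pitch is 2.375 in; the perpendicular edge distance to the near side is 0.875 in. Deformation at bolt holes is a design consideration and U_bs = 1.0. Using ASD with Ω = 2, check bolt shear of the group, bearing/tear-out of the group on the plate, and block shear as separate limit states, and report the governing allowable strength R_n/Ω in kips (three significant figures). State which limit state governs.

Bolt shear: A_b = π·0.625²/4 = 0.3068 in²; R_n = 68 × 0.3068 × 4 × 1 = 83.45 kips → 83.45 / 2 = 41.7 kips.
Bearing: edge l_c = 1.031, r_n = 43.31 kips; interior l_c = 1.688, r_n = 52.5 kips; R_n = 43.31 + 3·52.5 = 200.8 kips → 100 kips.
Block shear: A_gv = 4.25, A_nv = 2.938, A_nt = 0.25 in²; R_n = min(0.6F_uA_nv, 0.6F_yA_gv) + U_bs·F_u·A_nt = 140.9 kips → 70.4 kips.
Bolt shear governs: 41.7 kips.

41.7 kips (bolt shear governs)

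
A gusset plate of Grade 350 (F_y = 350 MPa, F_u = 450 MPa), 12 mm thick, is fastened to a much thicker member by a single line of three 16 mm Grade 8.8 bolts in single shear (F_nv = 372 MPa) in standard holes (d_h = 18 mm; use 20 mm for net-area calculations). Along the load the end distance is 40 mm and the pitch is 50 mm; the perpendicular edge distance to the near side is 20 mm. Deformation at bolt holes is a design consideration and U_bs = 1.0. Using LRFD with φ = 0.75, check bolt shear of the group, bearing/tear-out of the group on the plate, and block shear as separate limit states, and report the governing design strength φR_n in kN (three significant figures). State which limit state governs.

168 kN (bolt shear governs)

Bolt shear: A_b = π·16²/4 = 201.1 mm²; R_n = 372 × 201.1 × 3 × 1 / 1000 = 224.4 kN → 0.75 × 224.4 = 168 kN.
Bearing: edge l_c = 31, r_n = 200.9 kN; interior l_c = 32, r_n = 207.4 kN; R_n = 200.9 + 2·207.4 = 615.6 kN → 462 kN.
Block shear: A_gv = 1680, A_nv = 1080, A_nt = 120 mm²; R_n = min(0.6F_uA_nv, 0.6F_yA_gv) + U_bs·F_u·A_nt = 345.6 kN → 259 kN.
Bolt shear governs: 168 kN.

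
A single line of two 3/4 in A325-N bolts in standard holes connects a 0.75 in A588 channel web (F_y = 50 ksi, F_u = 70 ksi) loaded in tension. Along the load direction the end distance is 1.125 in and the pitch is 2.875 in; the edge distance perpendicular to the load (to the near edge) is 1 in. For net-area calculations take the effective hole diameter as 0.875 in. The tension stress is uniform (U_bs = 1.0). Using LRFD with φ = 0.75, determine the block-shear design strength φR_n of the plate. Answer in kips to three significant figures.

Shear plane L_v = 1.125 + 1·2.875 = 4 in; A_gv = 4 × 0.75 = 3 in².
A_nv = (4 − 1.5·0.875) × 0.75 = 2.016 in².
A_nt = (1 − 0.5·0.875) × 0.75 = 0.4219 in².
0.6 F_u A_nv = 84.66 kips; 0.6 F_y A_gv = 90 kips → shear rupture governs the shear term.
R_n = 84.66 + 1.0 × 70 × 0.4219 = 114.2 kips.
Design strength φR_n = 0.75 × 114.2 = 85.6 kips.

85.6 kips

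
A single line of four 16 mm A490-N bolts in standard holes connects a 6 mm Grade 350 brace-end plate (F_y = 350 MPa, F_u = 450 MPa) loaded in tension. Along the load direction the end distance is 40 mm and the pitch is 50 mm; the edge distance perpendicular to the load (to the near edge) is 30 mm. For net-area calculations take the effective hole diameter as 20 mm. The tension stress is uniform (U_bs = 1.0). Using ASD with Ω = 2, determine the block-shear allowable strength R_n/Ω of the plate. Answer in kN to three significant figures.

Shear plane L_v = 40 + 3·50 = 190 mm; A_gv = 190 × 6 = 1140 mm².
A_nv = (190 − 3.5·20) × 6 = 720 mm².
A_nt = (30 − 0.5·20) × 6 = 120 mm².
0.6 F_u A_nv = 194.4 kN; 0.6 F_y A_gv = 239.4 kN → shear rupture governs the shear term.
R_n = 194.4 + 1.0 × 450 × 120 / 1000 = 248.4 kN.
Allowable strength R_n/Ω = 248.4 / 2 = 124 kN.

124 kN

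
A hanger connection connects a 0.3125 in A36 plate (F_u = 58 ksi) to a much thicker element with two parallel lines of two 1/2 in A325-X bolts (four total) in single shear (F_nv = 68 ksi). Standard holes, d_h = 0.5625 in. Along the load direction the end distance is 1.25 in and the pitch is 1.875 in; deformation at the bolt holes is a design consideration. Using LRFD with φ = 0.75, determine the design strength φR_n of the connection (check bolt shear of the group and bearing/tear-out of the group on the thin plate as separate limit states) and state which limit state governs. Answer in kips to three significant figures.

Bolt shear: A_b = π·0.5²/4 = 0.1963 in²; R_n = 68 × 0.1963 × 4 × 1 = 53.41 kips → 0.75 × 53.41 = 40.1 kips.
Bearing (1.2 l_c t F_u ≤ 2.4 d t F_u): upper limit = 2.4·0.5·0.3125·58 = 21.75 kips.
  Edge l_c = 1.25 − 0.5625/2 = 0.9688 → r_n = 21.07 kips; interior l_c = 1.875 − 0.5625 = 1.312 → r_n = 21.75 kips.
  R_n,bearing = 2·21.07 + 2·21.75 = 85.64 kips → 0.75 × 85.64 = 64.2 kips.
Bolt shear governs: 40.1 kips.

40.1 kips (bolt shear governs)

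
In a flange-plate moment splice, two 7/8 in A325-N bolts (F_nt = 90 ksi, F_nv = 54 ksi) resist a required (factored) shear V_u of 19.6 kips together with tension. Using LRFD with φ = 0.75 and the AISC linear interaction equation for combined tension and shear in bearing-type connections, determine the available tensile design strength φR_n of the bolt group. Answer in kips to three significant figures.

A_b = π·0.875²/4 = 0.6013 in²; f_rv = 19.6 / (2 × 0.6013) = 16.3 ksi.
F'_nt = 1.3 F_nt − (F_nt / φF_nv) f_rv = 1.3·90 − (90/(0.75·54))·16.3 = 80.78 ksi, capped at F_nt → F'_nt = 80.78 ksi.
R_n = F'_nt · A_b · n = 80.78 × 0.6013 × 2 = 97.15 kips.
Design strength φR_n = 0.75 × 97.15 = 72.9 kips.

72.9 kips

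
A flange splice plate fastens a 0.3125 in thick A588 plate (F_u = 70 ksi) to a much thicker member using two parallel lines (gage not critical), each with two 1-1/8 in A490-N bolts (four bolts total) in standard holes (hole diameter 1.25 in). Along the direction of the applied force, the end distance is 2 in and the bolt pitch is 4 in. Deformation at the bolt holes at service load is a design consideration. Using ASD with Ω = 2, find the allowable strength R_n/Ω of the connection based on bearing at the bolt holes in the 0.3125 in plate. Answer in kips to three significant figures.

Per bolt r_n = 1.2 l_c t F_u ≤ 2.4 d t F_u; upper limit = 2.4 × 1.125 × 0.3125 × 70 = 59.06 kips.
Edge bolt: l_c = 2 − 1.25/2 = 1.375 in → 1.2 × 1.375 × 0.3125 × 70 = 36.09 → r_n = 36.09 kips.
Interior bolts: l_c = 4 − 1.25 = 2.75 in → 1.2 × 2.75 × 0.3125 × 70 = 72.19 → r_n = 59.06 kips.
R_n = 2 × 36.09 + 2 × 59.06 = 190.3 kips.
Allowable strength R_n/Ω = 190.3 / 2 = 95.2 kips.

95.2 kips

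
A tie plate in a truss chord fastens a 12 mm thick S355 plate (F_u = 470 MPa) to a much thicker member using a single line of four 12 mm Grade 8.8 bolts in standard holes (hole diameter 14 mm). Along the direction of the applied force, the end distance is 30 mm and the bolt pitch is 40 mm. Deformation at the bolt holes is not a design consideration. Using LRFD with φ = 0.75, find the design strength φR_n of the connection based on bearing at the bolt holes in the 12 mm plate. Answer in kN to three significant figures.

603 kN

Per bolt r_n = 1.5 l_c t F_u ≤ 3.0 d t F_u; upper limit = 3.0 × 12 × 12 × 470 / 1000 = 203 kN.
Edge bolt: l_c = 30 − 14/2 = 23 mm → 1.5 × 23 × 12 × 470 / 1000 = 194.6 → r_n = 194.6 kN.
Interior bolts: l_c = 40 − 14 = 26 mm → 1.5 × 26 × 12 × 470 / 1000 = 220 → r_n = 203 kN.
R_n = 1 × 194.6 + 3 × 203 = 803.7 kN.
Design strength φR_n = 0.75 × 803.7 = 603 kN.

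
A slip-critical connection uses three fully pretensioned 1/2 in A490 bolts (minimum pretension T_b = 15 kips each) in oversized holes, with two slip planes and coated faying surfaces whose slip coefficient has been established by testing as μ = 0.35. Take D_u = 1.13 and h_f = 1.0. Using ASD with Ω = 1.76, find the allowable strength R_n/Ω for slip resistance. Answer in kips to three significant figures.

20.2 kips

R_n = μ · D_u · h_f · T_b · n_s · n_b = 0.35 × 1.13 × 1.0 × 15 × 2 × 3 = 35.59 kips.
Allowable strength R_n/Ω = 35.59 / 1.76 = 20.2 kips.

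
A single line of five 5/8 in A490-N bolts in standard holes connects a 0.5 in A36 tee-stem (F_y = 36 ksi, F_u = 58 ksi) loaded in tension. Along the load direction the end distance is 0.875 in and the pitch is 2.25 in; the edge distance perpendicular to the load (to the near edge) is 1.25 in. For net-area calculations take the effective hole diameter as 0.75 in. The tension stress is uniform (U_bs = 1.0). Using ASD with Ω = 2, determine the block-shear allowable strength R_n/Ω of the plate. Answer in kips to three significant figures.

Shear plane L_v = 0.875 + 4·2.25 = 9.875 in; A_gv = 9.875 × 0.5 = 4.938 in².
A_nv = (9.875 − 4.5·0.75) × 0.5 = 3.25 in².
A_nt = (1.25 − 0.5·0.75) × 0.5 = 0.4375 in².
0.6 F_u A_nv = 113.1 kips; 0.6 F_y A_gv = 106.6 kips → shear yielding governs the shear term.
R_n = 106.6 + 1.0 × 58 × 0.4375 = 132 kips.
Allowable strength R_n/Ω = 132 / 2 = 66 kips.

66 kips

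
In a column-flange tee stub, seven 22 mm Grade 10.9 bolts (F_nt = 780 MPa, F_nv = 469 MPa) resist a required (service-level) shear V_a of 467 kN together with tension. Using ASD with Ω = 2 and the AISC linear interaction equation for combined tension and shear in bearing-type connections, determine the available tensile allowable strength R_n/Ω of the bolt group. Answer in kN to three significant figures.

A_b = π·22²/4 = 380.1 mm²; f_rv = 467 × 1000 / (7 × 380.1) = 175.5 MPa.
F'_nt = 1.3 F_nt − (Ω F_nt / F_nv) f_rv = 1.3·780 − (2·780/469)·175.5 = 430.2 MPa, capped at F_nt → F'_nt = 430.2 MPa.
R_n = F'_nt · A_b · n = 430.2 × 380.1 × 7 / 1000 = 1145 kN.
Allowable strength R_n/Ω = 1145 / 2 = 572 kN.

572 kN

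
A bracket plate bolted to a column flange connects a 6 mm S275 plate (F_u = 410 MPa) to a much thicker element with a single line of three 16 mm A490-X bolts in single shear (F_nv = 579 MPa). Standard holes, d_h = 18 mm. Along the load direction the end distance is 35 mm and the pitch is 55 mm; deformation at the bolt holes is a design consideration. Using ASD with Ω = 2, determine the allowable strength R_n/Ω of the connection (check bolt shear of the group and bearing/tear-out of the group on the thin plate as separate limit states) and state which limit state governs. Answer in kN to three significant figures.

133 kN (bearing governs)

Bolt shear: A_b = π·16²/4 = 201.1 mm²; R_n = 579 × 201.1 × 3 × 1 / 1000 = 349.2 kN → 349.2 / 2 = 175 kN.
Bearing (1.2 l_c t F_u ≤ 2.4 d t F_u): upper limit = 2.4·16·6·410 / 1000 = 94.46 kN.
  Edge l_c = 35 − 18/2 = 26 → r_n = 76.75 kN; interior l_c = 55 − 18 = 37 → r_n = 94.46 kN.
  R_n,bearing = 1·76.75 + 2·94.46 = 265.7 kN → 265.7 / 2 = 133 kN.
Bearing governs: 133 kN.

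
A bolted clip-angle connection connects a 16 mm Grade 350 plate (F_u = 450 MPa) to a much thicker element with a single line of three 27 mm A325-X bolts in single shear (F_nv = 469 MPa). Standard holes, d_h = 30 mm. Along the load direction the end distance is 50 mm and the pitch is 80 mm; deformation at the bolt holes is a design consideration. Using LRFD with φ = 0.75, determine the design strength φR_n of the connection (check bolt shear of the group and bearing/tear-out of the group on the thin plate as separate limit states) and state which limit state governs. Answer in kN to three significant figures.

Bolt shear: A_b = π·27²/4 = 572.6 mm²; R_n = 469 × 572.6 × 3 × 1 / 1000 = 805.6 kN → 0.75 × 805.6 = 604 kN.
Bearing (1.2 l_c t F_u ≤ 2.4 d t F_u): upper limit = 2.4·27·16·450 / 1000 = 466.6 kN.
  Edge l_c = 50 − 30/2 = 35 → r_n = 302.4 kN; interior l_c = 80 − 30 = 50 → r_n = 432 kN.
  R_n,bearing = 1·302.4 + 2·432 = 1166 kN → 0.75 × 1166 = 875 kN.
Bolt shear governs: 604 kN.

604 kN (bolt shear governs)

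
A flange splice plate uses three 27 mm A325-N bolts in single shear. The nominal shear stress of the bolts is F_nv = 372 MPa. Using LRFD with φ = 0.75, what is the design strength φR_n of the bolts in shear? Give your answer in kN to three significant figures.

A_b = π × 27² / 4 = 572.6 mm².
R_n = F_nv · A_b · n · n_s = 372 × 572.6 × 3 × 1 / 1000 = 639 kN.
Design strength φR_n = 0.75 × 639 = 479 kN.

479 kN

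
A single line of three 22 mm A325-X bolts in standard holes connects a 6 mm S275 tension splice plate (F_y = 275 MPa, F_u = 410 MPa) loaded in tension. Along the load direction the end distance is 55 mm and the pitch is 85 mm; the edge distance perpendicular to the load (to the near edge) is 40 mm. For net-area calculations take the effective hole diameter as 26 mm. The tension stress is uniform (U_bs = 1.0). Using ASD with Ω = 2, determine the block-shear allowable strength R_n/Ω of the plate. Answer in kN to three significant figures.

145 kN

Shear plane L_v = 55 + 2·85 = 225 mm; A_gv = 225 × 6 = 1350 mm².
A_nv = (225 − 2.5·26) × 6 = 960 mm².
A_nt = (40 − 0.5·26) × 6 = 162 mm².
0.6 F_u A_nv = 236.2 kN; 0.6 F_y A_gv = 222.8 kN → shear yielding governs the shear term.
R_n = 222.8 + 1.0 × 410 × 162 / 1000 = 289.2 kN.
Allowable strength R_n/Ω = 289.2 / 2 = 145 kN.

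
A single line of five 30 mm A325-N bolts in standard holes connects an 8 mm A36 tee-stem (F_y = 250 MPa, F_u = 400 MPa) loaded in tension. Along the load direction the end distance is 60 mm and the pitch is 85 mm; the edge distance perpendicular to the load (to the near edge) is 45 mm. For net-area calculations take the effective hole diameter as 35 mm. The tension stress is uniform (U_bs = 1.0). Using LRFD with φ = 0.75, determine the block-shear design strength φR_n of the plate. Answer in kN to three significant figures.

Shear plane L_v = 60 + 4·85 = 400 mm; A_gv = 400 × 8 = 3200 mm².
A_nv = (400 − 4.5·35) × 8 = 1940 mm².
A_nt = (45 − 0.5·35) × 8 = 220 mm².
0.6 F_u A_nv = 465.6 kN; 0.6 F_y A_gv = 480 kN → shear rupture governs the shear term.
R_n = 465.6 + 1.0 × 400 × 220 / 1000 = 553.6 kN.
Design strength φR_n = 0.75 × 553.6 = 415 kN.

415 kN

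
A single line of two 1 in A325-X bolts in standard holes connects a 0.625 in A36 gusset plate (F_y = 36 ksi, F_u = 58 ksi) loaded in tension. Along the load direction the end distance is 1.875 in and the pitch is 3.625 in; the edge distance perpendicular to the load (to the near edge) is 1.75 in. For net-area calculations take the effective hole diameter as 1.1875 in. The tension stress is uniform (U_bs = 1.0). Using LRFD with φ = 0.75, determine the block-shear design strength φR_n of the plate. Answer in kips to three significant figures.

Shear plane L_v = 1.875 + 1·3.625 = 5.5 in; A_gv = 5.5 × 0.625 = 3.438 in².
A_nv = (5.5 − 1.5·1.1875) × 0.625 = 2.324 in².
A_nt = (1.75 − 0.5·1.1875) × 0.625 = 0.7227 in².
0.6 F_u A_nv = 80.88 kips; 0.6 F_y A_gv = 74.25 kips → shear yielding governs the shear term.
R_n = 74.25 + 1.0 × 58 × 0.7227 = 116.2 kips.
Design strength φR_n = 0.75 × 116.2 = 87.1 kips.

87.1 kips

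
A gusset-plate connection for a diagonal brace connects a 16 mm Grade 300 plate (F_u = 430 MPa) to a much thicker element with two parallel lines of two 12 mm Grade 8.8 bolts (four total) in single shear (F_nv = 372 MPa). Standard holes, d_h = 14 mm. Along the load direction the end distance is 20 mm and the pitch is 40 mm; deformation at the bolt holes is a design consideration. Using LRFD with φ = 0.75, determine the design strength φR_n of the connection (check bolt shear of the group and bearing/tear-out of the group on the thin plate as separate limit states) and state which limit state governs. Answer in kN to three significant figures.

126 kN (bolt shear governs)

Bolt shear: A_b = π·12²/4 = 113.1 mm²; R_n = 372 × 113.1 × 4 × 1 / 1000 = 168.3 kN → 0.75 × 168.3 = 126 kN.
Bearing (1.2 l_c t F_u ≤ 2.4 d t F_u): upper limit = 2.4·12·16·430 / 1000 = 198.1 kN.
  Edge l_c = 20 − 14/2 = 13 → r_n = 107.3 kN; interior l_c = 40 − 14 = 26 → r_n = 198.1 kN.
  R_n,bearing = 2·107.3 + 2·198.1 = 610.9 kN → 0.75 × 610.9 = 458 kN.
Bolt shear governs: 126 kN.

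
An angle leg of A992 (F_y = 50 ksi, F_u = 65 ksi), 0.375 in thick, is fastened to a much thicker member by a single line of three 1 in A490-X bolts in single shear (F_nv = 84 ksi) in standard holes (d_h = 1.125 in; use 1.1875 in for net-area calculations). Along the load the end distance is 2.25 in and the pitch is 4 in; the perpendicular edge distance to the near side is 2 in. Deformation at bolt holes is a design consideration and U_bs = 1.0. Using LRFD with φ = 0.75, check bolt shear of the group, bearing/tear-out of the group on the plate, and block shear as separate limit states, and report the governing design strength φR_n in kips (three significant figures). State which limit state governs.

106 kips (block shear governs)

Bolt shear: A_b = π·1²/4 = 0.7854 in²; R_n = 84 × 0.7854 × 3 × 1 = 197.9 kips → 0.75 × 197.9 = 148 kips.
Bearing: edge l_c = 1.688, r_n = 49.36 kips; interior l_c = 2.875, r_n = 58.5 kips; R_n = 49.36 + 2·58.5 = 166.4 kips → 125 kips.
Block shear: A_gv = 3.844, A_nv = 2.73, A_nt = 0.5273 in²; R_n = min(0.6F_uA_nv, 0.6F_yA_gv) + U_bs·F_u·A_nt = 140.8 kips → 106 kips.
Block shear governs: 106 kips.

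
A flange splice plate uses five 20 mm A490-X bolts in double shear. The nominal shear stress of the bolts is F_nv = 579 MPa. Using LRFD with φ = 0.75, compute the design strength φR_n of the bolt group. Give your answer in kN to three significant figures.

1360 kN

A_b = π × 20² / 4 = 314.2 mm².
R_n = F_nv · A_b · n · n_s = 579 × 314.2 × 5 × 2 / 1000 = 1819 kN.
Design strength φR_n = 0.75 × 1819 = 1360 kN.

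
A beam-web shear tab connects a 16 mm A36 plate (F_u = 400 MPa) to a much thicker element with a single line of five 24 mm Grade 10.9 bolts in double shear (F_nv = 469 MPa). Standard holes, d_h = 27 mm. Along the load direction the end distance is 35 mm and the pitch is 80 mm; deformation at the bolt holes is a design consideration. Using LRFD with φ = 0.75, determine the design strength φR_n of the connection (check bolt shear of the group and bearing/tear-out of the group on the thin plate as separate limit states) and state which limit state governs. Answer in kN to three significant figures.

1230 kN (bearing governs)

Bolt shear: A_b = π·24²/4 = 452.4 mm²; R_n = 469 × 452.4 × 5 × 2 / 1000 = 2122 kN → 0.75 × 2122 = 1590 kN.
Bearing (1.2 l_c t F_u ≤ 2.4 d t F_u): upper limit = 2.4·24·16·400 / 1000 = 368.6 kN.
  Edge l_c = 35 − 27/2 = 21.5 → r_n = 165.1 kN; interior l_c = 80 − 27 = 53 → r_n = 368.6 kN.
  R_n,bearing = 1·165.1 + 4·368.6 = 1640 kN → 0.75 × 1640 = 1230 kN.
Bearing governs: 1230 kN.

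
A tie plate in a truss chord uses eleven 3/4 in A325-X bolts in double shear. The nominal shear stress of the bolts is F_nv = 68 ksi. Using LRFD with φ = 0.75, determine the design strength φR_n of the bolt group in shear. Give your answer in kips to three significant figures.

496 kips

A_b = π × 0.75² / 4 = 0.4418 in².
R_n = F_nv · A_b · n · n_s = 68 × 0.4418 × 11 × 2 = 660.9 kips.
Design strength φR_n = 0.75 × 660.9 = 496 kips.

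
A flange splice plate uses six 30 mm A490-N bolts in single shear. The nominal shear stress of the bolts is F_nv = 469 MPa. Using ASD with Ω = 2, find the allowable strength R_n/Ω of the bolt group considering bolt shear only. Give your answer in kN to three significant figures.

995 kN

A_b = π × 30² / 4 = 706.9 mm².
R_n = F_nv · A_b · n · n_s = 469 × 706.9 × 6 × 1 / 1000 = 1989 kN.
Allowable strength R_n/Ω = 1989 / 2 = 995 kN.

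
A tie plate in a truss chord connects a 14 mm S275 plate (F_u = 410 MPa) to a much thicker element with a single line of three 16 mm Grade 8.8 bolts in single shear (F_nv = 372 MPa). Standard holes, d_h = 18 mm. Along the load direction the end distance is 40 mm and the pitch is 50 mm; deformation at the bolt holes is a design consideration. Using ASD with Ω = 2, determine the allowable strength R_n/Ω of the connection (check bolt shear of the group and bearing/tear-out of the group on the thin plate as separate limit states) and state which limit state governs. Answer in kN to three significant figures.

112 kN (bolt shear governs)

Bolt shear: A_b = π·16²/4 = 201.1 mm²; R_n = 372 × 201.1 × 3 × 1 / 1000 = 224.4 kN → 224.4 / 2 = 112 kN.
Bearing (1.2 l_c t F_u ≤ 2.4 d t F_u): upper limit = 2.4·16·14·410 / 1000 = 220.4 kN.
  Edge l_c = 40 − 18/2 = 31 → r_n = 213.5 kN; interior l_c = 50 − 18 = 32 → r_n = 220.4 kN.
  R_n,bearing = 1·213.5 + 2·220.4 = 654.4 kN → 654.4 / 2 = 327 kN.
Bolt shear governs: 112 kN.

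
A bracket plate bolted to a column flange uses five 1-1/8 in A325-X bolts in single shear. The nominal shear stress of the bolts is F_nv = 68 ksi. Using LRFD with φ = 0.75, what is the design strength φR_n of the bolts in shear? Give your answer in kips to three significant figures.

A_b = π × 1.125² / 4 = 0.994 in².
R_n = F_nv · A_b · n · n_s = 68 × 0.994 × 5 × 1 = 338 kips.
Design strength φR_n = 0.75 × 338 = 253 kips.

253 kips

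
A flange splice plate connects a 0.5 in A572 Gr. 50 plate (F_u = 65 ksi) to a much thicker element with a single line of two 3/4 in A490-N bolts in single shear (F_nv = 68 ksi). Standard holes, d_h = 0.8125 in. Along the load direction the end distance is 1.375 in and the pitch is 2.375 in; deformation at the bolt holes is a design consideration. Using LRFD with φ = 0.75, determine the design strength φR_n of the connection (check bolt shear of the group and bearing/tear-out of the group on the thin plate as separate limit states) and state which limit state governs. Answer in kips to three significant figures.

45.1 kips (bolt shear governs)

Bolt shear: A_b = π·0.75²/4 = 0.4418 in²; R_n = 68 × 0.4418 × 2 × 1 = 60.08 kips → 0.75 × 60.08 = 45.1 kips.
Bearing (1.2 l_c t F_u ≤ 2.4 d t F_u): upper limit = 2.4·0.75·0.5·65 = 58.5 kips.
  Edge l_c = 1.375 − 0.8125/2 = 0.9688 → r_n = 37.78 kips; interior l_c = 2.375 − 0.8125 = 1.562 → r_n = 58.5 kips.
  R_n,bearing = 1·37.78 + 1·58.5 = 96.28 kips → 0.75 × 96.28 = 72.2 kips.
Bolt shear governs: 45.1 kips.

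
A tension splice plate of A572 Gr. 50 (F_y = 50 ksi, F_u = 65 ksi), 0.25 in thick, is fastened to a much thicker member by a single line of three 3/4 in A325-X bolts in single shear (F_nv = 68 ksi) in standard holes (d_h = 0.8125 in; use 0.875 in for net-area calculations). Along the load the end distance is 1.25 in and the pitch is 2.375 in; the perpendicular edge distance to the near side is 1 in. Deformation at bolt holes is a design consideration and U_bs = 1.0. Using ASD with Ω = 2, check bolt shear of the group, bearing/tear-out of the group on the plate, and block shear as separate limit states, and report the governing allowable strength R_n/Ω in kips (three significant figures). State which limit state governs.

Bolt shear: A_b = π·0.75²/4 = 0.4418 in²; R_n = 68 × 0.4418 × 3 × 1 = 90.12 kips → 90.12 / 2 = 45.1 kips.
Bearing: edge l_c = 0.8438, r_n = 16.45 kips; interior l_c = 1.562, r_n = 29.25 kips; R_n = 16.45 + 2·29.25 = 74.95 kips → 37.5 kips.
Block shear: A_gv = 1.5, A_nv = 0.9531, A_nt = 0.1406 in²; R_n = min(0.6F_uA_nv, 0.6F_yA_gv) + U_bs·F_u·A_nt = 46.31 kips → 23.2 kips.
Block shear governs: 23.2 kips.

23.2 kips (block shear governs)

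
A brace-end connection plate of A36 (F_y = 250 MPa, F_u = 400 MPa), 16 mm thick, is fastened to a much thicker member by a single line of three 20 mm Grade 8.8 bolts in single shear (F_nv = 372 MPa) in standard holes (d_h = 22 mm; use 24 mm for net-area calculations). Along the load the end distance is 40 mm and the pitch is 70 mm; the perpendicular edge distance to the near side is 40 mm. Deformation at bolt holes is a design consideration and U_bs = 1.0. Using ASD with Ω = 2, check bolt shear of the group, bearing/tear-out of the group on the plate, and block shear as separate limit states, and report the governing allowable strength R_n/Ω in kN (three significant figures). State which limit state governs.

Bolt shear: A_b = π·20²/4 = 314.2 mm²; R_n = 372 × 314.2 × 3 × 1 / 1000 = 350.6 kN → 350.6 / 2 = 175 kN.
Bearing: edge l_c = 29, r_n = 222.7 kN; interior l_c = 48, r_n = 307.2 kN; R_n = 222.7 + 2·307.2 = 837.1 kN → 419 kN.
Block shear: A_gv = 2880, A_nv = 1920, A_nt = 448 mm²; R_n = min(0.6F_uA_nv, 0.6F_yA_gv) + U_bs·F_u·A_nt = 611.2 kN → 306 kN.
Bolt shear governs: 175 kN.

175 kN (bolt shear governs)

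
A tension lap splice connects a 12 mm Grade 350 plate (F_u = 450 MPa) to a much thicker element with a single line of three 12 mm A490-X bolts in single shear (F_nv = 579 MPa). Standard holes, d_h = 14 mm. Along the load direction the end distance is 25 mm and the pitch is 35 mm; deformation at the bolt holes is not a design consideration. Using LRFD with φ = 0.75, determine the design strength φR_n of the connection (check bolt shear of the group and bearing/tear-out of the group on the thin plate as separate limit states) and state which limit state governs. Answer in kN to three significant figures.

Bolt shear: A_b = π·12²/4 = 113.1 mm²; R_n = 579 × 113.1 × 3 × 1 / 1000 = 196.5 kN → 0.75 × 196.5 = 147 kN.
Bearing (1.5 l_c t F_u ≤ 3.0 d t F_u): upper limit = 3.0·12·12·450 / 1000 = 194.4 kN.
  Edge l_c = 25 − 14/2 = 18 → r_n = 145.8 kN; interior l_c = 35 − 14 = 21 → r_n = 170.1 kN.
  R_n,bearing = 1·145.8 + 2·170.1 = 486 kN → 0.75 × 486 = 364 kN.
Bolt shear governs: 147 kN.

147 kN (bolt shear governs)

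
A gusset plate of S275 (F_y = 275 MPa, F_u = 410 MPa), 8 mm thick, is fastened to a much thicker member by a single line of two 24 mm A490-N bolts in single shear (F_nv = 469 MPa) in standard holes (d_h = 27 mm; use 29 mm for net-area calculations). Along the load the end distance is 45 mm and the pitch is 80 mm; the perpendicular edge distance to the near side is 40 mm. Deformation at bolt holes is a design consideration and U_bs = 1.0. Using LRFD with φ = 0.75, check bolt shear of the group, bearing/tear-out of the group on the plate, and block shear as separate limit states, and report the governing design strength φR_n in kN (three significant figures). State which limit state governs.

183 kN (block shear governs)

Bolt shear: A_b = π·24²/4 = 452.4 mm²; R_n = 469 × 452.4 × 2 × 1 / 1000 = 424.3 kN → 0.75 × 424.3 = 318 kN.
Bearing: edge l_c = 31.5, r_n = 124 kN; interior l_c = 53, r_n = 188.9 kN; R_n = 124 + 1·188.9 = 312.9 kN → 235 kN.
Block shear: A_gv = 1000, A_nv = 652, A_nt = 204 mm²; R_n = min(0.6F_uA_nv, 0.6F_yA_gv) + U_bs·F_u·A_nt = 244 kN → 183 kN.
Block shear governs: 183 kN.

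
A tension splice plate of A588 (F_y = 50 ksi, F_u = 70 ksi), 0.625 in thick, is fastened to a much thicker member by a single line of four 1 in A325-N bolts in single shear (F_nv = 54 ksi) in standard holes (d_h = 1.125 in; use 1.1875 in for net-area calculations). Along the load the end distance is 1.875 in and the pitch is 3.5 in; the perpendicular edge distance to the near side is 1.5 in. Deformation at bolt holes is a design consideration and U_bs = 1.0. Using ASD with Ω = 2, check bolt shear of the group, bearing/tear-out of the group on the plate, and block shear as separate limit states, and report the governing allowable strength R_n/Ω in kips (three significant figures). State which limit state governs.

Bolt shear: A_b = π·1²/4 = 0.7854 in²; R_n = 54 × 0.7854 × 4 × 1 = 169.6 kips → 169.6 / 2 = 84.8 kips.
Bearing: edge l_c = 1.312, r_n = 68.91 kips; interior l_c = 2.375, r_n = 105 kips; R_n = 68.91 + 3·105 = 383.9 kips → 192 kips.
Block shear: A_gv = 7.734, A_nv = 5.137, A_nt = 0.5664 in²; R_n = min(0.6F_uA_nv, 0.6F_yA_gv) + U_bs·F_u·A_nt = 255.4 kips → 128 kips.
Bolt shear governs: 84.8 kips.

84.8 kips (bolt shear governs)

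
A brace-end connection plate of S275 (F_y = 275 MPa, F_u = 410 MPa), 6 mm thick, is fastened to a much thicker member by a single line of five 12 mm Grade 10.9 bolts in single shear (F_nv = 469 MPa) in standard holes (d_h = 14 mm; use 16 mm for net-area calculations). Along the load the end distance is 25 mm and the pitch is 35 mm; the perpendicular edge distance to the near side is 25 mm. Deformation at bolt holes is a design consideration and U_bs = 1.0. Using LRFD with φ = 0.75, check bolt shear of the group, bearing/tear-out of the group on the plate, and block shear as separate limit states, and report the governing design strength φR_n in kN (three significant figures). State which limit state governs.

Bolt shear: A_b = π·12²/4 = 113.1 mm²; R_n = 469 × 113.1 × 5 × 1 / 1000 = 265.2 kN → 0.75 × 265.2 = 199 kN.
Bearing: edge l_c = 18, r_n = 53.14 kN; interior l_c = 21, r_n = 61.99 kN; R_n = 53.14 + 4·61.99 = 301.1 kN → 226 kN.
Block shear: A_gv = 990, A_nv = 558, A_nt = 102 mm²; R_n = min(0.6F_uA_nv, 0.6F_yA_gv) + U_bs·F_u·A_nt = 179.1 kN → 134 kN.
Block shear governs: 134 kN.

134 kN (block shear governs)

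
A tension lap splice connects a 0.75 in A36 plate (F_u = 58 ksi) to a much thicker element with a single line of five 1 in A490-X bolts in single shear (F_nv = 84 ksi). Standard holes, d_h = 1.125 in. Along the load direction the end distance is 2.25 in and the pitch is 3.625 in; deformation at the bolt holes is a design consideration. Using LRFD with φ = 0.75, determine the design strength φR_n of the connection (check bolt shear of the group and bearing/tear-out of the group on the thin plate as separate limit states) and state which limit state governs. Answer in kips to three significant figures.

Bolt shear: A_b = π·1²/4 = 0.7854 in²; R_n = 84 × 0.7854 × 5 × 1 = 329.9 kips → 0.75 × 329.9 = 247 kips.
Bearing (1.2 l_c t F_u ≤ 2.4 d t F_u): upper limit = 2.4·1·0.75·58 = 104.4 kips.
  Edge l_c = 2.25 − 1.125/2 = 1.688 → r_n = 88.09 kips; interior l_c = 3.625 − 1.125 = 2.5 → r_n = 104.4 kips.
  R_n,bearing = 1·88.09 + 4·104.4 = 505.7 kips → 0.75 × 505.7 = 379 kips.
Bolt shear governs: 247 kips.

247 kips (bolt shear governs)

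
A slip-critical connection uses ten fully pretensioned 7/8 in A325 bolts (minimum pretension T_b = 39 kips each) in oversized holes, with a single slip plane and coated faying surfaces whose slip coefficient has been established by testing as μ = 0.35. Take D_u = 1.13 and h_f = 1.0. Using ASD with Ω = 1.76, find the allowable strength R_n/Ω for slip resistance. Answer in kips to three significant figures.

R_n = μ · D_u · h_f · T_b · n_s · n_b = 0.35 × 1.13 × 1.0 × 39 × 1 × 10 = 154.2 kips.
Allowable strength R_n/Ω = 154.2 / 1.76 = 87.6 kips.

87.6 kips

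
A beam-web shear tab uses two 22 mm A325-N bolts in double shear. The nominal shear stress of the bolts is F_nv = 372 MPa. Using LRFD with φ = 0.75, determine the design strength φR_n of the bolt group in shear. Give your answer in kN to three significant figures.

424 kN

A_b = π × 22² / 4 = 380.1 mm².
R_n = F_nv · A_b · n · n_s = 372 × 380.1 × 2 × 2 / 1000 = 565.6 kN.
Design strength φR_n = 0.75 × 565.6 = 424 kN.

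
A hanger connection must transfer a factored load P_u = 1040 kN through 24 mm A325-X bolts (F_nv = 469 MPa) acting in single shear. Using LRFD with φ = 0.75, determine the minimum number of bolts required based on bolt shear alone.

A_b = π·24²/4 = 452.4 mm².
Per-bolt design strength φR_n = 0.75 × 469 × 452.4 × 1 / 1000 = 159.1 kN.
n ≥ 1040 / 159.1 = 6.536 → use 7 bolts.

7 bolts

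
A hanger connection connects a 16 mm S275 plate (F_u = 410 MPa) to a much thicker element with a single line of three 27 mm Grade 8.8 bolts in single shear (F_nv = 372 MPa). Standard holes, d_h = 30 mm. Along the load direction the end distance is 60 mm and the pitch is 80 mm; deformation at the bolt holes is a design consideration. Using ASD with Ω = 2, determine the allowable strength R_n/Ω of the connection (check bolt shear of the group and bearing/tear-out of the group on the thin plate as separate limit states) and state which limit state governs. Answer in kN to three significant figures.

319 kN (bolt shear governs)

Bolt shear: A_b = π·27²/4 = 572.6 mm²; R_n = 372 × 572.6 × 3 × 1 / 1000 = 639 kN → 639 / 2 = 319 kN.
Bearing (1.2 l_c t F_u ≤ 2.4 d t F_u): upper limit = 2.4·27·16·410 / 1000 = 425.1 kN.
  Edge l_c = 60 − 30/2 = 45 → r_n = 354.2 kN; interior l_c = 80 − 30 = 50 → r_n = 393.6 kN.
  R_n,bearing = 1·354.2 + 2·393.6 = 1141 kN → 1141 / 2 = 571 kN.
Bolt shear governs: 319 kN.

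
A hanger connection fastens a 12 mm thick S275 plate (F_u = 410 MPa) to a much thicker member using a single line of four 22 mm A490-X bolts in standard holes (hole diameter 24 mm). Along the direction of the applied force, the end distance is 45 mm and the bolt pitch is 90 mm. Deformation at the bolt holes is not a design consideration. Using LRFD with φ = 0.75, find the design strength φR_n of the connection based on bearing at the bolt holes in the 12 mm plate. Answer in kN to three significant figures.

Per bolt r_n = 1.5 l_c t F_u ≤ 3.0 d t F_u; upper limit = 3.0 × 22 × 12 × 410 / 1000 = 324.7 kN.
Edge bolt: l_c = 45 − 24/2 = 33 mm → 1.5 × 33 × 12 × 410 / 1000 = 243.5 → r_n = 243.5 kN.
Interior bolts: l_c = 90 − 24 = 66 mm → 1.5 × 66 × 12 × 410 / 1000 = 487.1 → r_n = 324.7 kN.
R_n = 1 × 243.5 + 3 × 324.7 = 1218 kN.
Design strength φR_n = 0.75 × 1218 = 913 kN.

913 kN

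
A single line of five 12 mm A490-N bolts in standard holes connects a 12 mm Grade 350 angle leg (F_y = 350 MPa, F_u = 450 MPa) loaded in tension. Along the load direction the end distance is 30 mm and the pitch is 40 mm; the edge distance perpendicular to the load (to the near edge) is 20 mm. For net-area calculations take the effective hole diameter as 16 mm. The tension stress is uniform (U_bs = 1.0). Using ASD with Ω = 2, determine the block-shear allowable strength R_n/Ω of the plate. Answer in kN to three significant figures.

224 kN

Shear plane L_v = 30 + 4·40 = 190 mm; A_gv = 190 × 12 = 2280 mm².
A_nv = (190 − 4.5·16) × 12 = 1416 mm².
A_nt = (20 − 0.5·16) × 12 = 144 mm².
0.6 F_u A_nv = 382.3 kN; 0.6 F_y A_gv = 478.8 kN → shear rupture governs the shear term.
R_n = 382.3 + 1.0 × 450 × 144 / 1000 = 447.1 kN.
Allowable strength R_n/Ω = 447.1 / 2 = 224 kN.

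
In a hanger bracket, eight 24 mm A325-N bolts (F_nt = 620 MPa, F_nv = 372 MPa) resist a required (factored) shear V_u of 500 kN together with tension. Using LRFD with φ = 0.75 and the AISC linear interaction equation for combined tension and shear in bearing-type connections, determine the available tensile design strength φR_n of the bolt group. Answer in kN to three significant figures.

A_b = π·24²/4 = 452.4 mm²; f_rv = 500 × 1000 / (8 × 452.4) = 138.2 MPa.
F'_nt = 1.3 F_nt − (F_nt / φF_nv) f_rv = 1.3·620 − (620/(0.75·372))·138.2 = 499 MPa, capped at F_nt → F'_nt = 499 MPa.
R_n = F'_nt · A_b · n = 499 × 452.4 × 8 / 1000 = 1806 kN.
Design strength φR_n = 0.75 × 1806 = 1350 kN.

1350 kN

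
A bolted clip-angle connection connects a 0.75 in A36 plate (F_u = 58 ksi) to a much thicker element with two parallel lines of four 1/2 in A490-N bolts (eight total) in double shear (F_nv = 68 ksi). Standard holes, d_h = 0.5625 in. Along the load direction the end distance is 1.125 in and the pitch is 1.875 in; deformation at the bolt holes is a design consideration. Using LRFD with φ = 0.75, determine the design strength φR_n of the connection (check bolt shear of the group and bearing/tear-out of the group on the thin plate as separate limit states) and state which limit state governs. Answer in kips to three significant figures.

Bolt shear: A_b = π·0.5²/4 = 0.1963 in²; R_n = 68 × 0.1963 × 8 × 2 = 213.6 kips → 0.75 × 213.6 = 160 kips.
Bearing (1.2 l_c t F_u ≤ 2.4 d t F_u): upper limit = 2.4·0.5·0.75·58 = 52.2 kips.
  Edge l_c = 1.125 − 0.5625/2 = 0.8438 → r_n = 44.04 kips; interior l_c = 1.875 − 0.5625 = 1.312 → r_n = 52.2 kips.
  R_n,bearing = 2·44.04 + 6·52.2 = 401.3 kips → 0.75 × 401.3 = 301 kips.
Bolt shear governs: 160 kips.

160 kips (bolt shear governs)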